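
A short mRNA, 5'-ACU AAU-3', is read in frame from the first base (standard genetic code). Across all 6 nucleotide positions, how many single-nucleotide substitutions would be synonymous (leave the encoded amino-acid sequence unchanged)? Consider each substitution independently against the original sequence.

4

Codon 1 (ACU, Thr): 3 synonymous substitutions.
Codon 2 (AAU, Asn): 1 synonymous substitution.
Total: 3 + 1 = 4.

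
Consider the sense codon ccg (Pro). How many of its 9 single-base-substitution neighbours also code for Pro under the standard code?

3

Position 1: none → 0 synonymous.
Position 2: none → 0 synonymous.
Position 3: CCU, CCC, CCA → 3 synonymous.
Total: 0 + 0 + 3 = 3.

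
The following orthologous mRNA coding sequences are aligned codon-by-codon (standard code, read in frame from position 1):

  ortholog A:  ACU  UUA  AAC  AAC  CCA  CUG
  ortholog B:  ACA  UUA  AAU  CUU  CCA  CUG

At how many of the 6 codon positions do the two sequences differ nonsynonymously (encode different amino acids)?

Codon 1: ACU Thr / ACA Thr — synonymous.
Codon 2: UUA Leu / UUA Leu — identical.
Codon 3: AAC Asn / AAU Asn — synonymous.
Codon 4: AAC Asn / CUU Leu — nonsynonymous.
Codon 5: CCA Pro / CCA Pro — identical.
Codon 6: CUG Leu / CUG Leu — identical.
Nonsynonymous differences: 1.

1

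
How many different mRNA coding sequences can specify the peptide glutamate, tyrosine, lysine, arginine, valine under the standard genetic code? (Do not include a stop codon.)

192

Glu: 2 codons.
Tyr: 2 codons.
Lys: 2 codons.
Arg: 6 codons.
Val: 4 codons.
2 × 2 × 2 × 6 × 4 = 192.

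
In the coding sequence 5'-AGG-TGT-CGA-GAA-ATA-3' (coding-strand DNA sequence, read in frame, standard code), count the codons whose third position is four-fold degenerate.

1

Codon 1 AGG (Arg): third position 2-fold.
Codon 2 TGT (Cys): third position 2-fold.
Codon 3 CGA (Arg): third position 4-fold.
Codon 4 GAA (Glu): third position 2-fold.
Codon 5 ATA (Ile): third position 3-fold.
Four-fold degenerate third positions: 1.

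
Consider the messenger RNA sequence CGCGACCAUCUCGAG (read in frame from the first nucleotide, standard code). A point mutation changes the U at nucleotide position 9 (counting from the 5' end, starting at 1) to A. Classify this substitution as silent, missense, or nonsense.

Position 9 falls in codon 3: CAU → His.
After the substitution the codon is CAA → Gln.
His ≠ Gln, so this is a missense mutation.

missense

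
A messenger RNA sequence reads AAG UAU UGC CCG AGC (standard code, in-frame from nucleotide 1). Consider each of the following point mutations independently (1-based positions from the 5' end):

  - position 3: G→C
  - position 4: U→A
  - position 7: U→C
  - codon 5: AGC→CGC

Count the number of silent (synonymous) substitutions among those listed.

0

Codon 1: AAG (Lys) → AAC (Asn) — missense.
Codon 2: UAU (Tyr) → AAU (Asn) — missense.
Codon 3: UGC (Cys) → CGC (Arg) — missense.
Codon 5: AGC (Ser) → CGC (Arg) — missense.
Synonymous: 0 of 4.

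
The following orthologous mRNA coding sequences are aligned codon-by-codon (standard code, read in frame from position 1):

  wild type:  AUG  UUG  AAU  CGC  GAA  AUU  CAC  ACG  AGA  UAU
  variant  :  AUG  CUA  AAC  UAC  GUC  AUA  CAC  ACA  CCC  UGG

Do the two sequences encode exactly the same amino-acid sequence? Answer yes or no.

no

Codon 1: AUG Met / AUG Met — identical.
Codon 2: UUG Leu / CUA Leu — synonymous.
Codon 3: AAU Asn / AAC Asn — synonymous.
Codon 4: CGC Arg / UAC Tyr — nonsynonymous.
Codon 5: GAA Glu / GUC Val — nonsynonymous.
Codon 6: AUU Ile / AUA Ile — synonymous.
Codon 7: CAC His / CAC His — identical.
Codon 8: ACG Thr / ACA Thr — synonymous.
Codon 9: AGA Arg / CCC Pro — nonsynonymous.
Codon 10: UAU Tyr / UGG Trp — nonsynonymous.
Nonsynonymous differences: 4 → different protein.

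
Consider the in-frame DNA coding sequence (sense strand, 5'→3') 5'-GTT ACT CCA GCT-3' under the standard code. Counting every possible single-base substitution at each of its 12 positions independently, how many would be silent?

12

Codon 1 (GTT, Val): 3 synonymous substitutions.
Codon 2 (ACT, Thr): 3 synonymous substitutions.
Codon 3 (CCA, Pro): 3 synonymous substitutions.
Codon 4 (GCT, Ala): 3 synonymous substitutions.
Total: 3 + 3 + 3 + 3 = 12.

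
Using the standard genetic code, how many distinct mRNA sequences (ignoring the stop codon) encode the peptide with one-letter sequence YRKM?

24

Tyr: 2 codons.
Arg: 6 codons.
Lys: 2 codons.
Met: 1 codon.
2 × 6 × 2 × 1 = 24.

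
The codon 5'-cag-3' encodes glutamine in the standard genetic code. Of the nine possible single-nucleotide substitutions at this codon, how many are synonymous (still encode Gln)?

1

Position 1: none → 0 synonymous.
Position 2: none → 0 synonymous.
Position 3: CAA → 1 synonymous.
Total: 0 + 0 + 1 = 1.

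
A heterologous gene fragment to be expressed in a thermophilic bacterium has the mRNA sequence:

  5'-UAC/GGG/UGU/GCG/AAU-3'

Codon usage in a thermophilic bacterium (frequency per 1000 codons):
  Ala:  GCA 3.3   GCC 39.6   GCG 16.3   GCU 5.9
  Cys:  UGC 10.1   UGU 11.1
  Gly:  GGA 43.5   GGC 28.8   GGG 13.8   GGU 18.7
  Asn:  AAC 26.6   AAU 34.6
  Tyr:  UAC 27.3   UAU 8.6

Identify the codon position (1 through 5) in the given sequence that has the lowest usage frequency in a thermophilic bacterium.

3

Codon 1 UAC (Tyr): 27.3 per 1000.
Codon 2 GGG (Gly): 13.8 per 1000.
Codon 3 UGU (Cys): 11.1 per 1000.
Codon 4 GCG (Ala): 16.3 per 1000.
Codon 5 AAU (Asn): 34.6 per 1000.
Lowest frequency is 11.1 at codon 3.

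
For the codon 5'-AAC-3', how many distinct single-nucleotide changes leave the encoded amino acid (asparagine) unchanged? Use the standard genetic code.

Position 1: none → 0 synonymous.
Position 2: none → 0 synonymous.
Position 3: AAU → 1 synonymous.
Total: 0 + 0 + 1 = 1.

1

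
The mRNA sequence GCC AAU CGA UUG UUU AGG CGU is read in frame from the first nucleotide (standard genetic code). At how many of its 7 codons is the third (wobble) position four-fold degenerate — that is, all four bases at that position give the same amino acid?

Codon 1 GCC (Ala): third position 4-fold.
Codon 2 AAU (Asn): third position 2-fold.
Codon 3 CGA (Arg): third position 4-fold.
Codon 4 UUG (Leu): third position 2-fold.
Codon 5 UUU (Phe): third position 2-fold.
Codon 6 AGG (Arg): third position 2-fold.
Codon 7 CGU (Arg): third position 4-fold.
Four-fold degenerate third positions: 3.

3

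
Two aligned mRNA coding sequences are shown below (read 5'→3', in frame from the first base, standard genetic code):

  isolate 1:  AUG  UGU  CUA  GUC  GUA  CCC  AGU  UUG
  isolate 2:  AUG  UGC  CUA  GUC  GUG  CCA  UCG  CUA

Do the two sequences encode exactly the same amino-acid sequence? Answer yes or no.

Codon 1: AUG Met / AUG Met — identical.
Codon 2: UGU Cys / UGC Cys — synonymous.
Codon 3: CUA Leu / CUA Leu — identical.
Codon 4: GUC Val / GUC Val — identical.
Codon 5: GUA Val / GUG Val — synonymous.
Codon 6: CCC Pro / CCA Pro — synonymous.
Codon 7: AGU Ser / UCG Ser — synonymous.
Codon 8: UUG Leu / CUA Leu — synonymous.
Nonsynonymous differences: 0 → same protein.

yes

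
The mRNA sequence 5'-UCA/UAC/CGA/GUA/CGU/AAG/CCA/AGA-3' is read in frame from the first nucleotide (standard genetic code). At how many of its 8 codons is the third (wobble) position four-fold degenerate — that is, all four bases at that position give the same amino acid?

Codon 1 UCA (Ser): third position 4-fold.
Codon 2 UAC (Tyr): third position 2-fold.
Codon 3 CGA (Arg): third position 4-fold.
Codon 4 GUA (Val): third position 4-fold.
Codon 5 CGU (Arg): third position 4-fold.
Codon 6 AAG (Lys): third position 2-fold.
Codon 7 CCA (Pro): third position 4-fold.
Codon 8 AGA (Arg): third position 2-fold.
Four-fold degenerate third positions: 5.

5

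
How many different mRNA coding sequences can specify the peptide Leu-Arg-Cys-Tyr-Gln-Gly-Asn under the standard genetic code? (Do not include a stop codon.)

Leu: 6 codons.
Arg: 6 codons.
Cys: 2 codons.
Tyr: 2 codons.
Gln: 2 codons.
Gly: 4 codons.
Asn: 2 codons.
6 × 6 × 2 × 2 × 2 × 4 × 2 = 2304.

2304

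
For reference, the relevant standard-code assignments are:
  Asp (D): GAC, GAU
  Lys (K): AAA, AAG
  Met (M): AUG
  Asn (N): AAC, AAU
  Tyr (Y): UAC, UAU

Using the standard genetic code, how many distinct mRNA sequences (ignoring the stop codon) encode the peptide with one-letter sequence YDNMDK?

Tyr: 2 codons.
Asp: 2 codons.
Asn: 2 codons.
Met: 1 codon.
Asp: 2 codons.
Lys: 2 codons.
2 × 2 × 2 × 1 × 2 × 2 = 32.

32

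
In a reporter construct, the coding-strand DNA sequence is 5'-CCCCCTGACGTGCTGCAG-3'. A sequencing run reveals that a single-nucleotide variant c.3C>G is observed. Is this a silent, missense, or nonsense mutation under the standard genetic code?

Position 3 falls in codon 1: CCC → Pro.
After the substitution the codon is CCG → Pro.
Both encode Pro, so the change is synonymous.

silent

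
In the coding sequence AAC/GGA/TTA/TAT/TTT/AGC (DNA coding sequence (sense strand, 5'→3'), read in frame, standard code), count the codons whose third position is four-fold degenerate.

1

Codon 1 AAC (Asn): third position 2-fold.
Codon 2 GGA (Gly): third position 4-fold.
Codon 3 TTA (Leu): third position 2-fold.
Codon 4 TAT (Tyr): third position 2-fold.
Codon 5 TTT (Phe): third position 2-fold.
Codon 6 AGC (Ser): third position 2-fold.
Four-fold degenerate third positions: 1.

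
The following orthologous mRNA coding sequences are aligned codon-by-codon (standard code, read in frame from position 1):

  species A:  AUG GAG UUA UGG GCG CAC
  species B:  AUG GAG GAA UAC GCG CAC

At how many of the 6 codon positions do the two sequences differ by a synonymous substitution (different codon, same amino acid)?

0

Codon 1: AUG Met / AUG Met — identical.
Codon 2: GAG Glu / GAG Glu — identical.
Codon 3: UUA Leu / GAA Glu — nonsynonymous.
Codon 4: UGG Trp / UAC Tyr — nonsynonymous.
Codon 5: GCG Ala / GCG Ala — identical.
Codon 6: CAC His / CAC His — identical.
Synonymous differences: 0.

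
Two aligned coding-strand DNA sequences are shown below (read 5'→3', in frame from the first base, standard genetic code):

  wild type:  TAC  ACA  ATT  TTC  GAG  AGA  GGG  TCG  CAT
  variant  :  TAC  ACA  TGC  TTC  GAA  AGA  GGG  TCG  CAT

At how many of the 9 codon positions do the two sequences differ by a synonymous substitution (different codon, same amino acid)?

1

Codon 1: TAC Tyr / TAC Tyr — identical.
Codon 2: ACA Thr / ACA Thr — identical.
Codon 3: ATT Ile / TGC Cys — nonsynonymous.
Codon 4: TTC Phe / TTC Phe — identical.
Codon 5: GAG Glu / GAA Glu — synonymous.
Codon 6: AGA Arg / AGA Arg — identical.
Codon 7: GGG Gly / GGG Gly — identical.
Codon 8: TCG Ser / TCG Ser — identical.
Codon 9: CAT His / CAT His — identical.
Synonymous differences: 1.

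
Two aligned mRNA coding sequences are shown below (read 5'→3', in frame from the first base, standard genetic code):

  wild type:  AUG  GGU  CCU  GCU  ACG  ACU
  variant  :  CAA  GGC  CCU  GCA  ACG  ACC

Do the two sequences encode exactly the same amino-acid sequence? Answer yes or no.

no

Codon 1: AUG Met / CAA Gln — nonsynonymous.
Codon 2: GGU Gly / GGC Gly — synonymous.
Codon 3: CCU Pro / CCU Pro — identical.
Codon 4: GCU Ala / GCA Ala — synonymous.
Codon 5: ACG Thr / ACG Thr — identical.
Codon 6: ACU Thr / ACC Thr — synonymous.
Nonsynonymous differences: 1 → different protein.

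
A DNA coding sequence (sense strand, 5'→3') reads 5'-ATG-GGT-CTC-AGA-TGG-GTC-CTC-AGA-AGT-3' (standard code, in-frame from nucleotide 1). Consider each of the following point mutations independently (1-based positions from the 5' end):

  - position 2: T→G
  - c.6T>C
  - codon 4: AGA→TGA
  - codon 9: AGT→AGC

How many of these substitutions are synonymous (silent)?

2

Codon 1: ATG (Met) → AGG (Arg) — missense.
Codon 2: GGT (Gly) → GGC (Gly) — synonymous.
Codon 4: AGA (Arg) → TGA (Stop) — nonsense.
Codon 9: AGT (Ser) → AGC (Ser) — synonymous.
Synonymous: 2 of 4.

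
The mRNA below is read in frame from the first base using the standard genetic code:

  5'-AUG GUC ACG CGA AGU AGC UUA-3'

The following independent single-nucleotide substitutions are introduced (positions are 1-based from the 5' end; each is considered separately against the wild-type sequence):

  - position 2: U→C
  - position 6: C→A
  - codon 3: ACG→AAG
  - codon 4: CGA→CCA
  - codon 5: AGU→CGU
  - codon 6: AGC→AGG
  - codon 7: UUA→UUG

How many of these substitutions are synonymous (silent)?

Codon 1: AUG (Met) → ACG (Thr) — missense.
Codon 2: GUC (Val) → GUA (Val) — synonymous.
Codon 3: ACG (Thr) → AAG (Lys) — missense.
Codon 4: CGA (Arg) → CCA (Pro) — missense.
Codon 5: AGU (Ser) → CGU (Arg) — missense.
Codon 6: AGC (Ser) → AGG (Arg) — missense.
Codon 7: UUA (Leu) → UUG (Leu) — synonymous.
Synonymous: 2 of 7.

2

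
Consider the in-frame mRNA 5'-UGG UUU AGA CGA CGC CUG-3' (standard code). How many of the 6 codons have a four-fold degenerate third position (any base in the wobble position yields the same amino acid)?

Codon 1 UGG (Trp): third position 1-fold.
Codon 2 UUU (Phe): third position 2-fold.
Codon 3 AGA (Arg): third position 2-fold.
Codon 4 CGA (Arg): third position 4-fold.
Codon 5 CGC (Arg): third position 4-fold.
Codon 6 CUG (Leu): third position 4-fold.
Four-fold degenerate third positions: 3.

3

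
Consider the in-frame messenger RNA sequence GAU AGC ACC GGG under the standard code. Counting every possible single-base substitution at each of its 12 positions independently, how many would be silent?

Codon 1 (GAU, Asp): 1 synonymous substitution.
Codon 2 (AGC, Ser): 1 synonymous substitution.
Codon 3 (ACC, Thr): 3 synonymous substitutions.
Codon 4 (GGG, Gly): 3 synonymous substitutions.
Total: 1 + 1 + 3 + 3 = 8.

8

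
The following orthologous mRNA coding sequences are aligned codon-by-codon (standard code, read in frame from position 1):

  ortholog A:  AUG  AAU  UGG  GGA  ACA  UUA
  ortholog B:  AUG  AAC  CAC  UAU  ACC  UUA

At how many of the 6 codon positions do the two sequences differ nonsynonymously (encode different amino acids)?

Codon 1: AUG Met / AUG Met — identical.
Codon 2: AAU Asn / AAC Asn — synonymous.
Codon 3: UGG Trp / CAC His — nonsynonymous.
Codon 4: GGA Gly / UAU Tyr — nonsynonymous.
Codon 5: ACA Thr / ACC Thr — synonymous.
Codon 6: UUA Leu / UUA Leu — identical.
Nonsynonymous differences: 2.

2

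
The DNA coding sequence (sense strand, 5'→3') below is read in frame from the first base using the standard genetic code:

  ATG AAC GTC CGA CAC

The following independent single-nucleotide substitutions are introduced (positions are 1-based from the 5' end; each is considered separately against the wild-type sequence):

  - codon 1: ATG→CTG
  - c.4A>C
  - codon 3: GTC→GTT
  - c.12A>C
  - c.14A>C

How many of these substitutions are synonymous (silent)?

2

Codon 1: ATG (Met) → CTG (Leu) — missense.
Codon 2: AAC (Asn) → CAC (His) — missense.
Codon 3: GTC (Val) → GTT (Val) — synonymous.
Codon 4: CGA (Arg) → CGC (Arg) — synonymous.
Codon 5: CAC (His) → CCC (Pro) — missense.
Synonymous: 2 of 5.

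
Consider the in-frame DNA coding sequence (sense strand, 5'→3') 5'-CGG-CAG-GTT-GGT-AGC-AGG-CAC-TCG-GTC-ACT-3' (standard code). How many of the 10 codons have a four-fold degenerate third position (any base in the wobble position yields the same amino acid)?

Codon 1 CGG (Arg): third position 4-fold.
Codon 2 CAG (Gln): third position 2-fold.
Codon 3 GTT (Val): third position 4-fold.
Codon 4 GGT (Gly): third position 4-fold.
Codon 5 AGC (Ser): third position 2-fold.
Codon 6 AGG (Arg): third position 2-fold.
Codon 7 CAC (His): third position 2-fold.
Codon 8 TCG (Ser): third position 4-fold.
Codon 9 GTC (Val): third position 4-fold.
Codon 10 ACT (Thr): third position 4-fold.
Four-fold degenerate third positions: 6.

6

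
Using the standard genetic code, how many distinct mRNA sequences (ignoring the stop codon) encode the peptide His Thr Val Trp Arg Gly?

His: 2 codons.
Thr: 4 codons.
Val: 4 codons.
Trp: 1 codon.
Arg: 6 codons.
Gly: 4 codons.
2 × 4 × 4 × 1 × 6 × 4 = 768.

768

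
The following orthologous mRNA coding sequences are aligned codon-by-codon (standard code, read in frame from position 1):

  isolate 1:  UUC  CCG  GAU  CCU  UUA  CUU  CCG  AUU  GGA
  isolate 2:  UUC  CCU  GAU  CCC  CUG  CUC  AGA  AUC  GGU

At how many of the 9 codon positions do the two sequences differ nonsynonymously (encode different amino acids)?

Codon 1: UUC Phe / UUC Phe — identical.
Codon 2: CCG Pro / CCU Pro — synonymous.
Codon 3: GAU Asp / GAU Asp — identical.
Codon 4: CCU Pro / CCC Pro — synonymous.
Codon 5: UUA Leu / CUG Leu — synonymous.
Codon 6: CUU Leu / CUC Leu — synonymous.
Codon 7: CCG Pro / AGA Arg — nonsynonymous.
Codon 8: AUU Ile / AUC Ile — synonymous.
Codon 9: GGA Gly / GGU Gly — synonymous.
Nonsynonymous differences: 1.

1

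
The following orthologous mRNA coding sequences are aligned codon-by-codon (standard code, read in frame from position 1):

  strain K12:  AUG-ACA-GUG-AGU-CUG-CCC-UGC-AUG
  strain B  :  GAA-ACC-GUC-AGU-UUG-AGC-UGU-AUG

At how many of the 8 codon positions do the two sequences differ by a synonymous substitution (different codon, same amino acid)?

Codon 1: AUG Met / GAA Glu — nonsynonymous.
Codon 2: ACA Thr / ACC Thr — synonymous.
Codon 3: GUG Val / GUC Val — synonymous.
Codon 4: AGU Ser / AGU Ser — identical.
Codon 5: CUG Leu / UUG Leu — synonymous.
Codon 6: CCC Pro / AGC Ser — nonsynonymous.
Codon 7: UGC Cys / UGU Cys — synonymous.
Codon 8: AUG Met / AUG Met — identical.
Synonymous differences: 4.

4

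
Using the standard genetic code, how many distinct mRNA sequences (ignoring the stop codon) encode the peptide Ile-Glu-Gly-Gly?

Ile: 3 codons.
Glu: 2 codons.
Gly: 4 codons.
Gly: 4 codons.
3 × 2 × 4 × 4 = 96.

96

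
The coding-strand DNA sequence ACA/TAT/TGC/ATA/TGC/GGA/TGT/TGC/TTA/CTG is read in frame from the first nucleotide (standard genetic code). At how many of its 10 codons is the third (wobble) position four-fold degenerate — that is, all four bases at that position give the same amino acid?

Codon 1 ACA (Thr): third position 4-fold.
Codon 2 TAT (Tyr): third position 2-fold.
Codon 3 TGC (Cys): third position 2-fold.
Codon 4 ATA (Ile): third position 3-fold.
Codon 5 TGC (Cys): third position 2-fold.
Codon 6 GGA (Gly): third position 4-fold.
Codon 7 TGT (Cys): third position 2-fold.
Codon 8 TGC (Cys): third position 2-fold.
Codon 9 TTA (Leu): third position 2-fold.
Codon 10 CTG (Leu): third position 4-fold.
Four-fold degenerate third positions: 3.

3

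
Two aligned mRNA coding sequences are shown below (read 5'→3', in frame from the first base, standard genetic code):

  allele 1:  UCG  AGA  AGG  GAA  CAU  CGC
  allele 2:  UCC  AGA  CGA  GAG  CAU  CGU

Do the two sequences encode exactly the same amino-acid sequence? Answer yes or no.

Codon 1: UCG Ser / UCC Ser — synonymous.
Codon 2: AGA Arg / AGA Arg — identical.
Codon 3: AGG Arg / CGA Arg — synonymous.
Codon 4: GAA Glu / GAG Glu — synonymous.
Codon 5: CAU His / CAU His — identical.
Codon 6: CGC Arg / CGU Arg — synonymous.
Nonsynonymous differences: 0 → same protein.

yes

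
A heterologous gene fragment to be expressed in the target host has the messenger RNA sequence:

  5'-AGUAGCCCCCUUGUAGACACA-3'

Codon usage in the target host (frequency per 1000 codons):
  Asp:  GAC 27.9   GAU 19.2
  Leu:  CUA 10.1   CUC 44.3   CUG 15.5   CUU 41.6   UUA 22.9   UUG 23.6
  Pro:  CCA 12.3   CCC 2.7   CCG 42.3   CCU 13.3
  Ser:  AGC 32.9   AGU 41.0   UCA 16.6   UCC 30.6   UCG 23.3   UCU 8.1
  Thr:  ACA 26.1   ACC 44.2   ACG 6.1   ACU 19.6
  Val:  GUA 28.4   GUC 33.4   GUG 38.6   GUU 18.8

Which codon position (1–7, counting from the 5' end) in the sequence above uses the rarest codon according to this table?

3

Codon 1 AGU (Ser): 41.0 per 1000.
Codon 2 AGC (Ser): 32.9 per 1000.
Codon 3 CCC (Pro): 2.7 per 1000.
Codon 4 CUU (Leu): 41.6 per 1000.
Codon 5 GUA (Val): 28.4 per 1000.
Codon 6 GAC (Asp): 27.9 per 1000.
Codon 7 ACA (Thr): 26.1 per 1000.
Lowest frequency is 2.7 at codon 3.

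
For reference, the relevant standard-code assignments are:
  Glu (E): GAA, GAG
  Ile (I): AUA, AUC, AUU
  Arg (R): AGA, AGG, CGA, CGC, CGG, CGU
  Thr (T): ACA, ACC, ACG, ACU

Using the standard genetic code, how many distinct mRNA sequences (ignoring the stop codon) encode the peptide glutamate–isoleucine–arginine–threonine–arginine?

864

Glu: 2 codons.
Ile: 3 codons.
Arg: 6 codons.
Thr: 4 codons.
Arg: 6 codons.
2 × 3 × 6 × 4 × 6 = 864.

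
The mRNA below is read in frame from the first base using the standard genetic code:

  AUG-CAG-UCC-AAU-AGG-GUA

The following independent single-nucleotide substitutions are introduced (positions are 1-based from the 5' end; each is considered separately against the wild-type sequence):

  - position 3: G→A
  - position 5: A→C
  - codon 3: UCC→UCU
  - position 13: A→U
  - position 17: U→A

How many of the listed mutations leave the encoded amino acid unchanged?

1

Codon 1: AUG (Met) → AUA (Ile) — missense.
Codon 2: CAG (Gln) → CCG (Pro) — missense.
Codon 3: UCC (Ser) → UCU (Ser) — synonymous.
Codon 5: AGG (Arg) → UGG (Trp) — missense.
Codon 6: GUA (Val) → GAA (Glu) — missense.
Synonymous: 1 of 5.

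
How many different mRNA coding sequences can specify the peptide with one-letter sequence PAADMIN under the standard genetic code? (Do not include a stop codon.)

Pro: 4 codons.
Ala: 4 codons.
Ala: 4 codons.
Asp: 2 codons.
Met: 1 codon.
Ile: 3 codons.
Asn: 2 codons.
4 × 4 × 4 × 2 × 1 × 3 × 2 = 768.

768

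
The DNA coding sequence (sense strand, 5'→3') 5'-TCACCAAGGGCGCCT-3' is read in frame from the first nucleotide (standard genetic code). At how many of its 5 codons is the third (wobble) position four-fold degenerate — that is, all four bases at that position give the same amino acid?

4

Codon 1 TCA (Ser): third position 4-fold.
Codon 2 CCA (Pro): third position 4-fold.
Codon 3 AGG (Arg): third position 2-fold.
Codon 4 GCG (Ala): third position 4-fold.
Codon 5 CCT (Pro): third position 4-fold.
Four-fold degenerate third positions: 4.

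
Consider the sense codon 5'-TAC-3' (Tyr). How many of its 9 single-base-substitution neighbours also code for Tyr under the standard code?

1

Position 1: none → 0 synonymous.
Position 2: none → 0 synonymous.
Position 3: TAT → 1 synonymous.
Total: 0 + 0 + 1 = 1.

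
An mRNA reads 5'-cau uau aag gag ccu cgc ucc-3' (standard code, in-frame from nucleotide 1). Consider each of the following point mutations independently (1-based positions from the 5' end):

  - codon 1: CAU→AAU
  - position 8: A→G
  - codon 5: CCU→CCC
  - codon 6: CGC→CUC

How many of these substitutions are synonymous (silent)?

1

Codon 1: CAU (His) → AAU (Asn) — missense.
Codon 3: AAG (Lys) → AGG (Arg) — missense.
Codon 5: CCU (Pro) → CCC (Pro) — synonymous.
Codon 6: CGC (Arg) → CUC (Leu) — missense.
Synonymous: 1 of 4.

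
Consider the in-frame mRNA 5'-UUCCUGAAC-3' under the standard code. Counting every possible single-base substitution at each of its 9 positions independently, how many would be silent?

Codon 1 (UUC, Phe): 1 synonymous substitution.
Codon 2 (CUG, Leu): 4 synonymous substitutions.
Codon 3 (AAC, Asn): 1 synonymous substitution.
Total: 1 + 4 + 1 = 6.

6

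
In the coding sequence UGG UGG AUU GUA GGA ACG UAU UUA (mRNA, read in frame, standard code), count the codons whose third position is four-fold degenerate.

Codon 1 UGG (Trp): third position 1-fold.
Codon 2 UGG (Trp): third position 1-fold.
Codon 3 AUU (Ile): third position 3-fold.
Codon 4 GUA (Val): third position 4-fold.
Codon 5 GGA (Gly): third position 4-fold.
Codon 6 ACG (Thr): third position 4-fold.
Codon 7 UAU (Tyr): third position 2-fold.
Codon 8 UUA (Leu): third position 2-fold.
Four-fold degenerate third positions: 3.

3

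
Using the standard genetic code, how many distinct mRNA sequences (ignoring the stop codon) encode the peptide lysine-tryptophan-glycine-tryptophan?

8

Lys: 2 codons.
Trp: 1 codon.
Gly: 4 codons.
Trp: 1 codon.
2 × 1 × 4 × 1 = 8.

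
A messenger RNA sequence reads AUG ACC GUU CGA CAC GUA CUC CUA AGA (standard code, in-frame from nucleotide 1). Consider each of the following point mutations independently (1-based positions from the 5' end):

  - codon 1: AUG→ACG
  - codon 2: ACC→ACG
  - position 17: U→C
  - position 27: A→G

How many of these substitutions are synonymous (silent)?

Codon 1: AUG (Met) → ACG (Thr) — missense.
Codon 2: ACC (Thr) → ACG (Thr) — synonymous.
Codon 6: GUA (Val) → GCA (Ala) — missense.
Codon 9: AGA (Arg) → AGG (Arg) — synonymous.
Synonymous: 2 of 4.

2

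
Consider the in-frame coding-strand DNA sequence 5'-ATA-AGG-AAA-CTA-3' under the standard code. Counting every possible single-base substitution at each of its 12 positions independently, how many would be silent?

Codon 1 (ATA, Ile): 2 synonymous substitutions.
Codon 2 (AGG, Arg): 2 synonymous substitutions.
Codon 3 (AAA, Lys): 1 synonymous substitution.
Codon 4 (CTA, Leu): 4 synonymous substitutions.
Total: 2 + 2 + 1 + 4 = 9.

9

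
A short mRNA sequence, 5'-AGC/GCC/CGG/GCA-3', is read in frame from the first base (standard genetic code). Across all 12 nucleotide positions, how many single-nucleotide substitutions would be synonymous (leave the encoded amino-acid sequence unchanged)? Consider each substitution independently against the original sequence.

11

Codon 1 (AGC, Ser): 1 synonymous substitution.
Codon 2 (GCC, Ala): 3 synonymous substitutions.
Codon 3 (CGG, Arg): 4 synonymous substitutions.
Codon 4 (GCA, Ala): 3 synonymous substitutions.
Total: 1 + 3 + 4 + 3 = 11.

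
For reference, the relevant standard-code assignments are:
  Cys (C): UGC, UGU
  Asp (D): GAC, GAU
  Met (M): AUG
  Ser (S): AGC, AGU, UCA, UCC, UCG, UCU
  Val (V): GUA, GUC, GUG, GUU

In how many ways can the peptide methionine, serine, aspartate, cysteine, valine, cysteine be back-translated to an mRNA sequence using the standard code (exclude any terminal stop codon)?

Met: 1 codon.
Ser: 6 codons.
Asp: 2 codons.
Cys: 2 codons.
Val: 4 codons.
Cys: 2 codons.
1 × 6 × 2 × 2 × 4 × 2 = 192.

192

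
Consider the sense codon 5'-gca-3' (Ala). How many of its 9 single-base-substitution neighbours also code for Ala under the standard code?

3

Position 1: none → 0 synonymous.
Position 2: none → 0 synonymous.
Position 3: GCU, GCC, GCG → 3 synonymous.
Total: 0 + 0 + 3 = 3.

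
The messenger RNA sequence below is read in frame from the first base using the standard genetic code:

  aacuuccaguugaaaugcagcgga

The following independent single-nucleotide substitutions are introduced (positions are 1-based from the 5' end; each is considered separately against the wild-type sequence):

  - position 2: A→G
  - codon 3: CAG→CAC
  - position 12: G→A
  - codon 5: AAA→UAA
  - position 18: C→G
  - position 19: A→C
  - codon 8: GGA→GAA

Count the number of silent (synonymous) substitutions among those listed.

1

Codon 1: AAC (Asn) → AGC (Ser) — missense.
Codon 3: CAG (Gln) → CAC (His) — missense.
Codon 4: UUG (Leu) → UUA (Leu) — synonymous.
Codon 5: AAA (Lys) → UAA (Stop) — nonsense.
Codon 6: UGC (Cys) → UGG (Trp) — missense.
Codon 7: AGC (Ser) → CGC (Arg) — missense.
Codon 8: GGA (Gly) → GAA (Glu) — missense.
Synonymous: 1 of 7.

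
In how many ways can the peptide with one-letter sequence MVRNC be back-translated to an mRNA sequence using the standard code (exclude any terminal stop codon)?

Met: 1 codon.
Val: 4 codons.
Arg: 6 codons.
Asn: 2 codons.
Cys: 2 codons.
1 × 4 × 6 × 2 × 2 = 96.

96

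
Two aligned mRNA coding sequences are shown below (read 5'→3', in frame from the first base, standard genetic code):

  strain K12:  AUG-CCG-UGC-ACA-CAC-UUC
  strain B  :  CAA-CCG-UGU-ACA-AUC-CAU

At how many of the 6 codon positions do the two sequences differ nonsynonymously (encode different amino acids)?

3

Codon 1: AUG Met / CAA Gln — nonsynonymous.
Codon 2: CCG Pro / CCG Pro — identical.
Codon 3: UGC Cys / UGU Cys — synonymous.
Codon 4: ACA Thr / ACA Thr — identical.
Codon 5: CAC His / AUC Ile — nonsynonymous.
Codon 6: UUC Phe / CAU His — nonsynonymous.
Nonsynonymous differences: 3.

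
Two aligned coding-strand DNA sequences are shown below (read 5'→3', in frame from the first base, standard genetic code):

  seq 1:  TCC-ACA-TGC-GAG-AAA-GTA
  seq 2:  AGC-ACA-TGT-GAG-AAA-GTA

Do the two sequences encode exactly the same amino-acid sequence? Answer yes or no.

yes

Codon 1: TCC Ser / AGC Ser — synonymous.
Codon 2: ACA Thr / ACA Thr — identical.
Codon 3: TGC Cys / TGT Cys — synonymous.
Codon 4: GAG Glu / GAG Glu — identical.
Codon 5: AAA Lys / AAA Lys — identical.
Codon 6: GTA Val / GTA Val — identical.
Nonsynonymous differences: 0 → same protein.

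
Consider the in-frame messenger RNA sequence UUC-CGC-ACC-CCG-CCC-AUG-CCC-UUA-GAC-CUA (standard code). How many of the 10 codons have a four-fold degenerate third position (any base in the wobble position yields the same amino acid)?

Codon 1 UUC (Phe): third position 2-fold.
Codon 2 CGC (Arg): third position 4-fold.
Codon 3 ACC (Thr): third position 4-fold.
Codon 4 CCG (Pro): third position 4-fold.
Codon 5 CCC (Pro): third position 4-fold.
Codon 6 AUG (Met): third position 1-fold.
Codon 7 CCC (Pro): third position 4-fold.
Codon 8 UUA (Leu): third position 2-fold.
Codon 9 GAC (Asp): third position 2-fold.
Codon 10 CUA (Leu): third position 4-fold.
Four-fold degenerate third positions: 6.

6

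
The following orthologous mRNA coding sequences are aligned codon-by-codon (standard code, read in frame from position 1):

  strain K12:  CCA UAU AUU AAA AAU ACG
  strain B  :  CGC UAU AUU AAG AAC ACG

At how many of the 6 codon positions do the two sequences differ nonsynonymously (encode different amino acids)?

1

Codon 1: CCA Pro / CGC Arg — nonsynonymous.
Codon 2: UAU Tyr / UAU Tyr — identical.
Codon 3: AUU Ile / AUU Ile — identical.
Codon 4: AAA Lys / AAG Lys — synonymous.
Codon 5: AAU Asn / AAC Asn — synonymous.
Codon 6: ACG Thr / ACG Thr — identical.
Nonsynonymous differences: 1.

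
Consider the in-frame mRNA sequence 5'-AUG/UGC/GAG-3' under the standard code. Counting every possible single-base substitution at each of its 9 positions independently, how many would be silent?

Codon 1 (AUG, Met): 0 synonymous substitutions.
Codon 2 (UGC, Cys): 1 synonymous substitution.
Codon 3 (GAG, Glu): 1 synonymous substitution.
Total: 0 + 1 + 1 = 2.

2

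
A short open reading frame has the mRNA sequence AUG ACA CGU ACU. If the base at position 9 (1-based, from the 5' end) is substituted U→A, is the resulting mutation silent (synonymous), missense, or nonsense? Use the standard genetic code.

Position 9 falls in codon 3: CGU → Arg.
After the substitution the codon is CGA → Arg.
Both encode Arg, so the change is synonymous.

silent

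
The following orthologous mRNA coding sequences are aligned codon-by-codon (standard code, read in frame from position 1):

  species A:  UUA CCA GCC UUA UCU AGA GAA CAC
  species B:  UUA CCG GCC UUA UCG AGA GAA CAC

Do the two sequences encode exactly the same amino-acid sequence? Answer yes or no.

Codon 1: UUA Leu / UUA Leu — identical.
Codon 2: CCA Pro / CCG Pro — synonymous.
Codon 3: GCC Ala / GCC Ala — identical.
Codon 4: UUA Leu / UUA Leu — identical.
Codon 5: UCU Ser / UCG Ser — synonymous.
Codon 6: AGA Arg / AGA Arg — identical.
Codon 7: GAA Glu / GAA Glu — identical.
Codon 8: CAC His / CAC His — identical.
Nonsynonymous differences: 0 → same protein.

yes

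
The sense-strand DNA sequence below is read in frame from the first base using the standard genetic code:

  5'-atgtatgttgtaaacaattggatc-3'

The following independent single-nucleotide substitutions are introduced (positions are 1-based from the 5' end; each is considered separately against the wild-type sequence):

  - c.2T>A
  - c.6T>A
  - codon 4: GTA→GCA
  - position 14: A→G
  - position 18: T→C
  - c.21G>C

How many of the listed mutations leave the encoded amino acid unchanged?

Codon 1: ATG (Met) → AAG (Lys) — missense.
Codon 2: TAT (Tyr) → TAA (Stop) — nonsense.
Codon 4: GTA (Val) → GCA (Ala) — missense.
Codon 5: AAC (Asn) → AGC (Ser) — missense.
Codon 6: AAT (Asn) → AAC (Asn) — synonymous.
Codon 7: TGG (Trp) → TGC (Cys) — missense.
Synonymous: 1 of 6.

1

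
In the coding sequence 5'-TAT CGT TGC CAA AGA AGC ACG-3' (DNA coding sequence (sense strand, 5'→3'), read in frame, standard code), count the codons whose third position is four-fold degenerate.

Codon 1 TAT (Tyr): third position 2-fold.
Codon 2 CGT (Arg): third position 4-fold.
Codon 3 TGC (Cys): third position 2-fold.
Codon 4 CAA (Gln): third position 2-fold.
Codon 5 AGA (Arg): third position 2-fold.
Codon 6 AGC (Ser): third position 2-fold.
Codon 7 ACG (Thr): third position 4-fold.
Four-fold degenerate third positions: 2.

2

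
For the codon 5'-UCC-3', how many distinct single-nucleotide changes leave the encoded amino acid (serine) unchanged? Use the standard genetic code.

3

Position 1: none → 0 synonymous.
Position 2: none → 0 synonymous.
Position 3: UCU, UCA, UCG → 3 synonymous.
Total: 0 + 0 + 3 = 3.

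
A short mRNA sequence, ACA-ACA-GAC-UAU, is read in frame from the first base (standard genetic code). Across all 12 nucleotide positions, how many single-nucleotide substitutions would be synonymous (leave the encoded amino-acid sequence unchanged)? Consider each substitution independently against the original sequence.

8

Codon 1 (ACA, Thr): 3 synonymous substitutions.
Codon 2 (ACA, Thr): 3 synonymous substitutions.
Codon 3 (GAC, Asp): 1 synonymous substitution.
Codon 4 (UAU, Tyr): 1 synonymous substitution.
Total: 3 + 3 + 1 + 1 = 8.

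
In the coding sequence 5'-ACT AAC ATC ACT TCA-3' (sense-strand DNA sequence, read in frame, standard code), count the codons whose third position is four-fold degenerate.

3

Codon 1 ACT (Thr): third position 4-fold.
Codon 2 AAC (Asn): third position 2-fold.
Codon 3 ATC (Ile): third position 3-fold.
Codon 4 ACT (Thr): third position 4-fold.
Codon 5 TCA (Ser): third position 4-fold.
Four-fold degenerate third positions: 3.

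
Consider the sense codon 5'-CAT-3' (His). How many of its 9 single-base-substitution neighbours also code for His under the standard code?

Position 1: none → 0 synonymous.
Position 2: none → 0 synonymous.
Position 3: CAC → 1 synonymous.
Total: 0 + 0 + 1 = 1.

1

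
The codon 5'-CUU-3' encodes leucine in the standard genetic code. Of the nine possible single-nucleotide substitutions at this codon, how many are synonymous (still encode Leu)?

3

Position 1: none → 0 synonymous.
Position 2: none → 0 synonymous.
Position 3: CUC, CUA, CUG → 3 synonymous.
Total: 0 + 0 + 3 = 3.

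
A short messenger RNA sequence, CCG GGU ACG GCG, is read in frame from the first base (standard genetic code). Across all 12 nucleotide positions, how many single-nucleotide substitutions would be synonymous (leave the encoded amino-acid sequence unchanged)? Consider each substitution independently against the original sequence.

12

Codon 1 (CCG, Pro): 3 synonymous substitutions.
Codon 2 (GGU, Gly): 3 synonymous substitutions.
Codon 3 (ACG, Thr): 3 synonymous substitutions.
Codon 4 (GCG, Ala): 3 synonymous substitutions.
Total: 3 + 3 + 3 + 3 = 12.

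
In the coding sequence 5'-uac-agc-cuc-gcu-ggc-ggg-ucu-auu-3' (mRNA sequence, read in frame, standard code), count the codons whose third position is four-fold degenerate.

Codon 1 UAC (Tyr): third position 2-fold.
Codon 2 AGC (Ser): third position 2-fold.
Codon 3 CUC (Leu): third position 4-fold.
Codon 4 GCU (Ala): third position 4-fold.
Codon 5 GGC (Gly): third position 4-fold.
Codon 6 GGG (Gly): third position 4-fold.
Codon 7 UCU (Ser): third position 4-fold.
Codon 8 AUU (Ile): third position 3-fold.
Four-fold degenerate third positions: 5.

5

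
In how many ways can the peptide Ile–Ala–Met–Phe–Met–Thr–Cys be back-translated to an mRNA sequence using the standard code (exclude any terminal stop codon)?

Ile: 3 codons.
Ala: 4 codons.
Met: 1 codon.
Phe: 2 codons.
Met: 1 codon.
Thr: 4 codons.
Cys: 2 codons.
3 × 4 × 1 × 2 × 1 × 4 × 2 = 192.

192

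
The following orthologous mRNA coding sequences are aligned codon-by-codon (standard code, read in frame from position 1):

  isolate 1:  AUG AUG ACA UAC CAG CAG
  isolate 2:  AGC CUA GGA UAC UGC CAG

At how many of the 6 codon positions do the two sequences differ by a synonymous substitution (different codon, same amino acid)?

Codon 1: AUG Met / AGC Ser — nonsynonymous.
Codon 2: AUG Met / CUA Leu — nonsynonymous.
Codon 3: ACA Thr / GGA Gly — nonsynonymous.
Codon 4: UAC Tyr / UAC Tyr — identical.
Codon 5: CAG Gln / UGC Cys — nonsynonymous.
Codon 6: CAG Gln / CAG Gln — identical.
Synonymous differences: 0.

0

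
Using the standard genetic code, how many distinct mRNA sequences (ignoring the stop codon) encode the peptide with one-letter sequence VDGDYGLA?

Val: 4 codons.
Asp: 2 codons.
Gly: 4 codons.
Asp: 2 codons.
Tyr: 2 codons.
Gly: 4 codons.
Leu: 6 codons.
Ala: 4 codons.
4 × 2 × 4 × 2 × 2 × 4 × 6 × 4 = 12288.

12288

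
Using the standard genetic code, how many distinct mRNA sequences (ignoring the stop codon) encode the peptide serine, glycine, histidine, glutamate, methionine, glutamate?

Ser: 6 codons.
Gly: 4 codons.
His: 2 codons.
Glu: 2 codons.
Met: 1 codon.
Glu: 2 codons.
6 × 4 × 2 × 2 × 1 × 2 = 192.

192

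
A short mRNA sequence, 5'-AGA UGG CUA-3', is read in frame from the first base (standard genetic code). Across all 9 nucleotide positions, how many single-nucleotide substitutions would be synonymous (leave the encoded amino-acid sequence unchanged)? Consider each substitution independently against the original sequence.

6

Codon 1 (AGA, Arg): 2 synonymous substitutions.
Codon 2 (UGG, Trp): 0 synonymous substitutions.
Codon 3 (CUA, Leu): 4 synonymous substitutions.
Total: 2 + 0 + 4 = 6.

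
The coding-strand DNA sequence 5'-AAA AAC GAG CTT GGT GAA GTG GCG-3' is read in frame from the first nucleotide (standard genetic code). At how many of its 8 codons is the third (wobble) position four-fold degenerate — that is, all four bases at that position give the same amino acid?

4

Codon 1 AAA (Lys): third position 2-fold.
Codon 2 AAC (Asn): third position 2-fold.
Codon 3 GAG (Glu): third position 2-fold.
Codon 4 CTT (Leu): third position 4-fold.
Codon 5 GGT (Gly): third position 4-fold.
Codon 6 GAA (Glu): third position 2-fold.
Codon 7 GTG (Val): third position 4-fold.
Codon 8 GCG (Ala): third position 4-fold.
Four-fold degenerate third positions: 4.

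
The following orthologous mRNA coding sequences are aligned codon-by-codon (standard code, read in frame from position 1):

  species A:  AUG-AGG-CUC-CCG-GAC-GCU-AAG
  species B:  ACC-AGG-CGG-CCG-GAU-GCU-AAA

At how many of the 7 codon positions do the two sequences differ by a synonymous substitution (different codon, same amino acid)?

Codon 1: AUG Met / ACC Thr — nonsynonymous.
Codon 2: AGG Arg / AGG Arg — identical.
Codon 3: CUC Leu / CGG Arg — nonsynonymous.
Codon 4: CCG Pro / CCG Pro — identical.
Codon 5: GAC Asp / GAU Asp — synonymous.
Codon 6: GCU Ala / GCU Ala — identical.
Codon 7: AAG Lys / AAA Lys — synonymous.
Synonymous differences: 2.

2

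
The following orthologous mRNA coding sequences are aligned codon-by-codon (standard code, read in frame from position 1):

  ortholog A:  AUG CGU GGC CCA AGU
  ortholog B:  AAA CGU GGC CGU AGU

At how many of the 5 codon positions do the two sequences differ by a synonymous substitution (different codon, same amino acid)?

0

Codon 1: AUG Met / AAA Lys — nonsynonymous.
Codon 2: CGU Arg / CGU Arg — identical.
Codon 3: GGC Gly / GGC Gly — identical.
Codon 4: CCA Pro / CGU Arg — nonsynonymous.
Codon 5: AGU Ser / AGU Ser — identical.
Synonymous differences: 0.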